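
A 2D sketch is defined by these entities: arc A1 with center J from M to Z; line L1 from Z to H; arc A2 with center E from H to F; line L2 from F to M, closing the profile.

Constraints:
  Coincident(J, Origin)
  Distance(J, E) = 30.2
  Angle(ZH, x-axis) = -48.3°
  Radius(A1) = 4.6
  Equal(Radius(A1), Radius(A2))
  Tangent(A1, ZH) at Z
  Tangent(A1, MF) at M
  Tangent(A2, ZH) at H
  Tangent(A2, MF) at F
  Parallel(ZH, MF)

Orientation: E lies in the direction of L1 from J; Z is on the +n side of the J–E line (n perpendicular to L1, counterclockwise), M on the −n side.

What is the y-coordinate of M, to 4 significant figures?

-3.060

J is at the origin and E lies 30.2 along u from J, so E = 30.2·u = (20.09, -22.55). Tangency of A1 to both parallel lines with radius 4.6 puts Z and M at J ± 4.6·n: Z = (3.435, 3.060), M = (-3.435, -3.060). So M.y = -3.060.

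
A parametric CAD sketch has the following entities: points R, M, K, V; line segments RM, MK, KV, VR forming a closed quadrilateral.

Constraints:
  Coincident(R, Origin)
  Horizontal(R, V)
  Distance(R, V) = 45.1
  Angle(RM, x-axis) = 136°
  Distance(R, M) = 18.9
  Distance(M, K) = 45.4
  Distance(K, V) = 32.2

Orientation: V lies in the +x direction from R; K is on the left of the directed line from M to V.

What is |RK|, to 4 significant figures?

40.55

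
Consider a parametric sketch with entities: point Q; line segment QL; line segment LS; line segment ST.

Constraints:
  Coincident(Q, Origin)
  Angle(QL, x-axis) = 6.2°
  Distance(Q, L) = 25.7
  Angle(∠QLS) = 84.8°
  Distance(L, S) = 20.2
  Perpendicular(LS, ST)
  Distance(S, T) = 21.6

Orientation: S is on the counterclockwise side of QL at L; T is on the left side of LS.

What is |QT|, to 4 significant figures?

18.31

Q is at the origin; QL runs at 6.2° with length 25.7, so L = 25.7·(cos 6.2°, sin 6.2°) = (25.55, 2.776). ∠QLS = 84.8°, so LS runs at 6.2° + (180° − 84.8°) = 101.4° from the x-axis; with |LS| = 20.2, S = L + 20.2·(cos 101.4°, sin 101.4°) = (21.56, 22.58). LS ⟂ ST; with |ST| = 21.6 on the left of LS, T = S + 21.6·(-0.9803, -0.1977) = (0.3831, 18.31). Then |QT| = |T − Q| = 18.31.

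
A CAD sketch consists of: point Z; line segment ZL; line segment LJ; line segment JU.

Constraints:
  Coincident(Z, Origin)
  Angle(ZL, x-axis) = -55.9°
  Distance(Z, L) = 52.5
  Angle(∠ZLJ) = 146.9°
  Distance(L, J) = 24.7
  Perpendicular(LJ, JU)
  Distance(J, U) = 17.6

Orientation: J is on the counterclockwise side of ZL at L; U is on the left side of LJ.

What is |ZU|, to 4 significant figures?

69.57

∠ZLJ = 146.9°, so LJ runs at -55.9° + (180° − 146.9°) = -22.80° from the x-axis; with |LJ| = 24.7, J = L + 24.7·(cos -22.80°, sin -22.80°) = (52.20, -53.04). LJ ⟂ JU; with |JU| = 17.6 on the left of LJ, U = J + 17.6·(0.3875, 0.9219) = (59.02, -36.82). Then |ZU| = |U − Z| = 69.57.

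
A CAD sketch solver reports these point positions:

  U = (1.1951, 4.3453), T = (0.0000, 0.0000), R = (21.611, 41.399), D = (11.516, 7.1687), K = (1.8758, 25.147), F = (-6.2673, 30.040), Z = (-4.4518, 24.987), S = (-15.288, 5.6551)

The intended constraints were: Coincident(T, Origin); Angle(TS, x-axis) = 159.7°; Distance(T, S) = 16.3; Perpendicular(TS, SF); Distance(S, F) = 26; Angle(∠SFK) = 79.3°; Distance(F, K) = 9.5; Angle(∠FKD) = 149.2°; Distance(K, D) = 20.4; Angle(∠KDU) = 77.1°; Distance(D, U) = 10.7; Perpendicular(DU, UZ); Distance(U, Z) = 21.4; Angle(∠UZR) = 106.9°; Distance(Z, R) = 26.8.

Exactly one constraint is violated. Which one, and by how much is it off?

Distance(Z, R) = 26.8 — off by 4.00.

T = (0.00, 0.00) ✓; TS at 159.7° ✓; |TS| = 16.30 ✓; ∠(TS, SF) = 90.00° ✓; |SF| = 26.00 ✓; ∠SFK = 79.30° ✓; |FK| = 9.500 ✓; ∠FKD = 149.2° ✓; |KD| = 20.40 ✓; ∠KDU = 77.10° ✓; |DU| = 10.70 ✓; ∠(DU, UZ) = 90.00° ✓; |UZ| = 21.40 ✓; ∠UZR = 106.9° ✓; |ZR| = 30.80 ✗.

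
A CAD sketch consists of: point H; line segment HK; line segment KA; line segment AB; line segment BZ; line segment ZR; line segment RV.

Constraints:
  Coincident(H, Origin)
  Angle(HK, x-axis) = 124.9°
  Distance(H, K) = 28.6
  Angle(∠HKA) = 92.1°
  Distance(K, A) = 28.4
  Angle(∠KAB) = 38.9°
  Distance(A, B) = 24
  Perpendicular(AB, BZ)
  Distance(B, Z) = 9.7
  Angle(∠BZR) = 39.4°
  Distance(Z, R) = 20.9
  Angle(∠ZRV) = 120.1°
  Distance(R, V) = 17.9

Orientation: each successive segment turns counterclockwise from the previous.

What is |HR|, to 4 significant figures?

30.25

H is at the origin; HK runs at 124.9° with length 28.6, so K = (-16.36, 23.46). ∠HKA = 92.1° gives KA at -147.2° from the x-axis; with |KA| = 28.4, A = (-40.24, 8.072). ∠KAB = 38.9° gives AB at -6.100° from the x-axis; with |AB| = 24.0, B = (-16.37, 5.521). AB is perpendicular to BZ, so BZ runs at 83.90°; with |BZ| = 9.7, Z = (-15.34, 15.17). ∠BZR = 39.4° gives ZR at -135.5° from the x-axis; with |ZR| = 20.9, R = (-30.25, 0.5176). Then |HR| = |R − H| = 30.25.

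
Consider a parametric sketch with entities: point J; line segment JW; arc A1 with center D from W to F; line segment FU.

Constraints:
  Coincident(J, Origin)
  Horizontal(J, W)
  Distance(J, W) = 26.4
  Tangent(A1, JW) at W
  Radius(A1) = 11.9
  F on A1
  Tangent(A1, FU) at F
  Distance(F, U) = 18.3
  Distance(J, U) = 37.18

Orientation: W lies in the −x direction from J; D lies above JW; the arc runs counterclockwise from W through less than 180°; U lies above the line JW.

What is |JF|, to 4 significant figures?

20.57

Checks: |DF| = 11.90 ✓; ∠(DF, FU) = 90.00° ✓; |FU| = 18.30 ✓; |JU| = 37.18 ✓.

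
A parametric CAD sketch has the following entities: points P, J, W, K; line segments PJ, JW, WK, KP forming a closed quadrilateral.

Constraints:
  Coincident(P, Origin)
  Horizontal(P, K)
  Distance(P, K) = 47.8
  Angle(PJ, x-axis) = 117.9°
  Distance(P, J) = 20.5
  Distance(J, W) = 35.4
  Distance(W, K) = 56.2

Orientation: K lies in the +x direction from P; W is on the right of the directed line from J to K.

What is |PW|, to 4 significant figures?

18.01

Checks: |JW| = 35.40 ✓; |WK| = 56.20 ✓.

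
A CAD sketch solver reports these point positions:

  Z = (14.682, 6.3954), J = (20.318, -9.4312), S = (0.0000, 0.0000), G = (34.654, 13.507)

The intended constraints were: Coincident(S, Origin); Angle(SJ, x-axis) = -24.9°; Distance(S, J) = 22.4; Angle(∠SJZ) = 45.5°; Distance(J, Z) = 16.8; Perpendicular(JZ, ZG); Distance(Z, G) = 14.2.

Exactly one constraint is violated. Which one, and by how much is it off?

Distance(Z, G) = 14.2 — off by 7.00.

S = (0.00, 0.00) ✓; SJ at -24.90° ✓; |SJ| = 22.40 ✓; ∠SJZ = 45.50° ✓; |JZ| = 16.80 ✓; ∠(JZ, ZG) = 90.00° ✓; |ZG| = 21.20 ✗.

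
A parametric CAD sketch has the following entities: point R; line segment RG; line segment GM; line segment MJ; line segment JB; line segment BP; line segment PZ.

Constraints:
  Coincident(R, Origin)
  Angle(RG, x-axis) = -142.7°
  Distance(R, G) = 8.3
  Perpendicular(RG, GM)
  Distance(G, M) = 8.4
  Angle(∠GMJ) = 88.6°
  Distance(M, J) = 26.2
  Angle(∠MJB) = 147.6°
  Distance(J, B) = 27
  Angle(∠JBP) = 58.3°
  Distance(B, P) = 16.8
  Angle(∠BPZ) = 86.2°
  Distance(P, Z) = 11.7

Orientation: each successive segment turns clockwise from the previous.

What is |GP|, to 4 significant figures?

36.25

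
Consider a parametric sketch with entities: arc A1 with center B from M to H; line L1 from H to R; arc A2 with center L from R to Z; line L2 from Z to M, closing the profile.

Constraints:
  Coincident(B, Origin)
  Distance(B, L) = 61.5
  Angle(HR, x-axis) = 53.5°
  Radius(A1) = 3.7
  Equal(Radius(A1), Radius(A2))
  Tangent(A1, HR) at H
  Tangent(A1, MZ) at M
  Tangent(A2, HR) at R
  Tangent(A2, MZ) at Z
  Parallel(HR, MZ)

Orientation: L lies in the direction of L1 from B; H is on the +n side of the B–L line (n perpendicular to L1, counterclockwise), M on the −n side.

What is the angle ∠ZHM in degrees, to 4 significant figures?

83.14°

The slot axis is L1's direction at 53.5°, so u = (cos 53.5°, sin 53.5°) = (0.5948, 0.8039) and n = (−sin 53.5°, cos 53.5°) = (-0.8039, 0.5948). B is at the origin and L lies 61.5 along u from B, so L = 61.5·u = (36.58, 49.44). Tangency of A1 to both parallel lines with radius 3.7 puts H and M at B ± 3.7·n: H = (-2.974, 2.201), M = (2.974, -2.201). Equal radii place R and Z the same way about L: R = L + 3.7·n = (33.61, 51.64), Z = L − 3.7·n = (39.56, 47.24). Then cos ∠ZHM = HZ·HM / (|HZ||HM|), giving 83.14°.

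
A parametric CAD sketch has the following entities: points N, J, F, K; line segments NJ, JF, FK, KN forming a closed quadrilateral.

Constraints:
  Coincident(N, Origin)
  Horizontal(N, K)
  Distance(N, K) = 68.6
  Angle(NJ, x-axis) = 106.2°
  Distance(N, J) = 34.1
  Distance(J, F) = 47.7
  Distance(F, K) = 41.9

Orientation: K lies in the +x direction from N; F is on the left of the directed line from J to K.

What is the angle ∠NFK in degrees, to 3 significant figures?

99.9°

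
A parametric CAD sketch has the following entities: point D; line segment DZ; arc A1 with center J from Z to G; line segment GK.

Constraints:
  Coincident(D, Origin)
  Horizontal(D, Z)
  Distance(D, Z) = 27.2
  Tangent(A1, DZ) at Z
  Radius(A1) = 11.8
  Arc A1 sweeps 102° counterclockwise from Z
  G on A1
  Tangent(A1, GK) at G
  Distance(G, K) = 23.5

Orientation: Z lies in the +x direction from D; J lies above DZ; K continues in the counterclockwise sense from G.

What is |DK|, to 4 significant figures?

50.33

D is at the origin; DZ is horizontal with |DZ| = 27.2 and Z on the +x side, so Z = (27.20, 0.000). Tangency of A1 to DZ means the radius JZ is perpendicular to DZ, so J = Z + (0, 11.8) = (27.20, 11.80). On A1, Z sits at bearing -90° from J; a 102° counterclockwise sweep puts G at bearing 12°, so G = J + 11.8·(cos 12°, sin 12°) = (38.74, 14.25). Tangency of A1 to GK means the radius JG is perpendicular to GK, so GK runs along (−sin 12°, cos 12°); with |GK| = 23.5, K = (33.86, 37.24). Then |DK| = |K − D| = 50.33.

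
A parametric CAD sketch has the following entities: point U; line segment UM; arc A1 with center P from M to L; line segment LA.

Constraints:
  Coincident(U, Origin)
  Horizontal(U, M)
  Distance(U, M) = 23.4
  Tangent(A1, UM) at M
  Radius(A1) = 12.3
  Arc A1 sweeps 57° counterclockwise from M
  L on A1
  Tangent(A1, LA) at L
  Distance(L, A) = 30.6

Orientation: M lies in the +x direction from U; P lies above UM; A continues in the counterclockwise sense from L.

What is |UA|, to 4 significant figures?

59.29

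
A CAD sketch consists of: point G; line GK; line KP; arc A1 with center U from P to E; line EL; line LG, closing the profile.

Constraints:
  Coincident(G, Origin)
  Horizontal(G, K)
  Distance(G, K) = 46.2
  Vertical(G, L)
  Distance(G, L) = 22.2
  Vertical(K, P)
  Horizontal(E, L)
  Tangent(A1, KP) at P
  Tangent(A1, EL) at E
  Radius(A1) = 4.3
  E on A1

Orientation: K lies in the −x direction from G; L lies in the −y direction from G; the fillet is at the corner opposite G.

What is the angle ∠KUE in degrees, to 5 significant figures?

166.49°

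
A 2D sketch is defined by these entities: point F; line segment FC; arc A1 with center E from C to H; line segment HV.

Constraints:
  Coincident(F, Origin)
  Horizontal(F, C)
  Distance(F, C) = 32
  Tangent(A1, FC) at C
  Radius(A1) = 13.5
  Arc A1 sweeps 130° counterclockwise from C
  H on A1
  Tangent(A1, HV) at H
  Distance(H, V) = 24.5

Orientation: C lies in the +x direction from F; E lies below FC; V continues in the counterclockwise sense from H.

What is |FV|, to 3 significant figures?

55.5

F is at the origin; FC is horizontal with |FC| = 32.0 and C on the +x side, so C = (32.0, 0.00). A1 meets FC tangentially, so EC is at right angles to FC, so E = C + (0, -13.5) = (32.0, -13.5). On A1, C sits at bearing 90° from E; a 130° counterclockwise sweep puts H at bearing 220°, so H = E + 13.5·(cos 220°, sin 220°) = (21.7, -22.2). The tangent condition forces EH to be normal to HV, so HV runs along (−sin 220°, cos 220°); with |HV| = 24.5, V = (37.4, -40.9). Then |FV| = |V − F| = 55.5.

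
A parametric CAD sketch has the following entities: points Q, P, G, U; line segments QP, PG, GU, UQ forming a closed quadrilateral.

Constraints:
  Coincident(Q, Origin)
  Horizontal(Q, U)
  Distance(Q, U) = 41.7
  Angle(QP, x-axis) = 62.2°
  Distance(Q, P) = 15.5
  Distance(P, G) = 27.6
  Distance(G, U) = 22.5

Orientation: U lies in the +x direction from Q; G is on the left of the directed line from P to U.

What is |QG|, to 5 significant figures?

39.857

Checks: |PG| = 27.60 ✓; |GU| = 22.50 ✓.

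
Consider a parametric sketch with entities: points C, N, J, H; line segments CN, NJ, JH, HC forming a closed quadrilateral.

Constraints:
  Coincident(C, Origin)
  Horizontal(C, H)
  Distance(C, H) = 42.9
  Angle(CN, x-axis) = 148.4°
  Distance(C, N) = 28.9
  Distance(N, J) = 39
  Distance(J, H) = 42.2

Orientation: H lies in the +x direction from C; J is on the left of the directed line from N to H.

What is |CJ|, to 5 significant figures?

31.084

C is at the origin; CH is horizontal with |CH| = 42.9 and H in +x, so H = (42.9, 0). CN runs at 148.4° with |CN| = 28.9, so N = (-24.615, 15.143). J is determined by |NJ| = 39.0 and |JH| = 42.2 together: it lies at the intersection of circle(N, 39.0) and circle(H, 42.2). With |NH| = 69.192, the foot of the radical line on NH is 32.719 from N and the perpendicular offset is √(39.0² − 32.719²) = 21.225. Taking the left-of-NH solution: J = (11.956, 28.693).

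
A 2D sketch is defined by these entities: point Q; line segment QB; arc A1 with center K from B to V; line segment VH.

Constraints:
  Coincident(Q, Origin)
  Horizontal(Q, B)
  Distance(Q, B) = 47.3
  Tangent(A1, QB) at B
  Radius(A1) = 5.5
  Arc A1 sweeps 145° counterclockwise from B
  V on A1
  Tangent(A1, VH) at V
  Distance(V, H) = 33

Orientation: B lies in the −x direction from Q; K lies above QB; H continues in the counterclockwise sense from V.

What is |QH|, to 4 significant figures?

76.83

Q is at the origin; Q and B share the same y with |QB| = 47.3 and B on the −x side, so B = (-47.30, 0.000). Tangency of A1 to QB means the radius KB is perpendicular to QB, so K = B + (0, 5.5) = (-47.30, 5.500). On A1, B sits at bearing -90° from K; a 145° counterclockwise sweep puts V at bearing 55°, so V = K + 5.5·(cos 55°, sin 55°) = (-44.15, 10.01). A1 meets VH tangentially, so KV is at right angles to VH, so VH runs along (−sin 55°, cos 55°); with |VH| = 33.0, H = (-71.18, 28.93). Then |QH| = |H − Q| = 76.83.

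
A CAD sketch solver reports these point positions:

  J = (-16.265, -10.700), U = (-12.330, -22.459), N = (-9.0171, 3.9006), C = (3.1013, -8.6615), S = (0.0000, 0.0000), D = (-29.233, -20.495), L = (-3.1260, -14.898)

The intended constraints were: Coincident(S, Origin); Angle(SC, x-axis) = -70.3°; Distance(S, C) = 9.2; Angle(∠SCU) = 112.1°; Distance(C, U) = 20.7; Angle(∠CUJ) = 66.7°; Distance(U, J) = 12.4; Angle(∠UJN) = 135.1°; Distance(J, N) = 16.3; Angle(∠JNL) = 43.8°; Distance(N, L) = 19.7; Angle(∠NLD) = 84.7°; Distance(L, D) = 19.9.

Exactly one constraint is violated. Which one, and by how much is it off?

Distance(L, D) = 19.9 — off by 6.80.

S = (0.00, 0.00) ✓; SC at -70.30° ✓; |SC| = 9.200 ✓; ∠SCU = 112.1° ✓; |CU| = 20.70 ✓; ∠CUJ = 66.70° ✓; |UJ| = 12.40 ✓; ∠UJN = 135.1° ✓; |JN| = 16.30 ✓; ∠JNL = 43.80° ✓; |NL| = 19.70 ✓; ∠NLD = 84.70° ✓; |LD| = 26.70 ✗.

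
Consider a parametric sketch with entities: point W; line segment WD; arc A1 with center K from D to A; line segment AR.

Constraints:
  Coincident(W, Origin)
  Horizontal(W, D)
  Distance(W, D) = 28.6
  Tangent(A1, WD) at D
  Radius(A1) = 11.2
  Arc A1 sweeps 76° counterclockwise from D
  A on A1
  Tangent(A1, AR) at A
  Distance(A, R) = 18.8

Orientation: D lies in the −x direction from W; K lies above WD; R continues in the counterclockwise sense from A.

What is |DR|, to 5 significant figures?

30.858

W is at the origin; W and D share the same y with |WD| = 28.6 and D on the −x side, so D = (-28.600, 0.0000). Tangency of A1 to WD means the radius KD is perpendicular to WD, so K = D + (0, 11.2) = (-28.600, 11.200). On A1, D sits at bearing -90° from K; a 76° counterclockwise sweep puts A at bearing -14°, so A = K + 11.2·(cos -14°, sin -14°) = (-17.733, 8.4905). Tangency of A1 to AR means the radius KA is perpendicular to AR, so AR runs along (−sin -14°, cos -14°); with |AR| = 18.8, R = (-13.185, 26.732). Then |DR| = |R − D| = 30.858.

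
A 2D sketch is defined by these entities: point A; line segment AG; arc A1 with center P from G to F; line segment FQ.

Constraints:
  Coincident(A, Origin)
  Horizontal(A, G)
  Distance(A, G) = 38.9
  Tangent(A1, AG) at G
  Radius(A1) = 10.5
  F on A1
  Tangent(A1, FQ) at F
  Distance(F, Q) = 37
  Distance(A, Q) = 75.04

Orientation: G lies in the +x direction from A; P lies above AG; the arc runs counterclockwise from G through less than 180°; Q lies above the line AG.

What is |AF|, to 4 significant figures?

48.92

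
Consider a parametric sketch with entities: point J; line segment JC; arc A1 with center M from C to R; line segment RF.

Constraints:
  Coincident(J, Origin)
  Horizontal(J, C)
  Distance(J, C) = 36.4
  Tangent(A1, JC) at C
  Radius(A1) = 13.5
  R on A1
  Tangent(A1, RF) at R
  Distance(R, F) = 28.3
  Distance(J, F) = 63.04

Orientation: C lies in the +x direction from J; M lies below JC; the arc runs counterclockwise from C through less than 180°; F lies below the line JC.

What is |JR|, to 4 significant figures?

34.85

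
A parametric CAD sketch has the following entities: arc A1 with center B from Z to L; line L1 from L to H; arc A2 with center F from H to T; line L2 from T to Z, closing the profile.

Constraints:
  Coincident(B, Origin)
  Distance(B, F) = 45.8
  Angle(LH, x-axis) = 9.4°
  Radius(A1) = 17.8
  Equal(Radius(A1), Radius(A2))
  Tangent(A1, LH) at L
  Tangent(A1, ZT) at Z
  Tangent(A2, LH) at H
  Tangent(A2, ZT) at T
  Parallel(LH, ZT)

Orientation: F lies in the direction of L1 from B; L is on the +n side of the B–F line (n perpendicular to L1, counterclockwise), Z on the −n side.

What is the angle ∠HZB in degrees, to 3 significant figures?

52.1°

The slot axis is L1's direction at 9.4°, so u = (cos 9.4°, sin 9.4°) = (0.987, 0.163) and n = (−sin 9.4°, cos 9.4°) = (-0.163, 0.987). B is at the origin and F lies 45.8 along u from B, so F = 45.8·u = (45.2, 7.48). Tangency of A1 to both parallel lines with radius 17.8 puts L and Z at B ± 17.8·n: L = (-2.91, 17.6), Z = (2.91, -17.6). Equal radii place H and T the same way about F: H = F + 17.8·n = (42.3, 25.0), T = F − 17.8·n = (48.1, -10.1). Then cos ∠HZB = ZH·ZB / (|ZH||ZB|), giving 52.1°.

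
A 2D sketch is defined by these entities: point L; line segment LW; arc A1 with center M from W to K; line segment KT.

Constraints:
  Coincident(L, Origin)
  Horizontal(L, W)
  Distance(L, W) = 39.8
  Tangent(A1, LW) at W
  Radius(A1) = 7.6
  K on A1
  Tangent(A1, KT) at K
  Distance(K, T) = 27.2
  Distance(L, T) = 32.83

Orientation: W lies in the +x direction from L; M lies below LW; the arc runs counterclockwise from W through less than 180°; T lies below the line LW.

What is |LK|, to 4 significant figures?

33.53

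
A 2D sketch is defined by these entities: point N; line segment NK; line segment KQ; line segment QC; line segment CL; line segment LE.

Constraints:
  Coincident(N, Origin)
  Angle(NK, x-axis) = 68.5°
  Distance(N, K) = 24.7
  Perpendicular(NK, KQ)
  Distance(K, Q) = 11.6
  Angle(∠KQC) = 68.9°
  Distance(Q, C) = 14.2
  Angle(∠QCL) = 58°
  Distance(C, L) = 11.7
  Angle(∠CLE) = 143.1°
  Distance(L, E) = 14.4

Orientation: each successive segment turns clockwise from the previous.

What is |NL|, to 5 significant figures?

20.815

N is at the origin; NK runs at 68.5° with length 24.7, so K = (9.0526, 22.981). NK ⟂ KQ, so KQ runs at -21.500°; with |KQ| = 11.6, Q = (19.845, 18.730). ∠KQC = 68.9° gives QC at -132.60° from the x-axis; with |QC| = 14.2, C = (10.234, 8.2773). ∠QCL = 58.0° gives CL at 105.40° from the x-axis; with |CL| = 11.7, L = (7.1268, 19.557). Then |NL| = |L − N| = 20.815.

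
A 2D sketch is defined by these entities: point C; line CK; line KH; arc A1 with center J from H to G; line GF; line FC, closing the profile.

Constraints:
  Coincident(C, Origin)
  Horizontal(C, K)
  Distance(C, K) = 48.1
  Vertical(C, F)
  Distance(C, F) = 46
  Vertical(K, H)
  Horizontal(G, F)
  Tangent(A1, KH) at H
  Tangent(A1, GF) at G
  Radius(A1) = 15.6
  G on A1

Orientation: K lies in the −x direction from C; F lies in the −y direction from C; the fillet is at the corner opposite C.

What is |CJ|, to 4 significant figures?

44.50

C is at the origin; C and K share the same y with |CK| = 48.1 and K on the −x side, so K = (-48.10, 0.000). CF is vertical with |CF| = 46.0 and F on the −y side, so F = (0.000, -46.00). The virtual corner opposite C is at (-48.10, -46.00). Since A1 is tangent to KH there, JH ⟂ KH and since A1 is tangent to GF there, JG ⟂ GF, with radius 15.6, so the center J sits 15.6 in from both sides at J = (-32.50, -30.40). Then |CJ| = |J − C| = 44.50.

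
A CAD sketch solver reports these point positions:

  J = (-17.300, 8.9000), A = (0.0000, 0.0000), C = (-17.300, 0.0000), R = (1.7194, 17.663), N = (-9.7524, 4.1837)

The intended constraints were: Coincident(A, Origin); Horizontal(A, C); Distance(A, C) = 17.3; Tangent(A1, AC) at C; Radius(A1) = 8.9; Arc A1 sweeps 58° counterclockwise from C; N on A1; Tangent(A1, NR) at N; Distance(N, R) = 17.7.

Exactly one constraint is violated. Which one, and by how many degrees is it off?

Tangent(A1, NR) at N — off by 8.40°.

A = (0.00, 0.00) ✓; A.y = 0.00, C.y = 0.00 ✓; |AC| = 17.30 ✓; ∠(JC, CA) = 90.00° ✓; |JC| = 8.900 ✓; bearing(J→N) − bearing(J→C) = 58.00° ✓; |JN| = 8.900 ✓; ∠(JN, NR) = 98.40° ✗; |NR| = 17.70 ✓.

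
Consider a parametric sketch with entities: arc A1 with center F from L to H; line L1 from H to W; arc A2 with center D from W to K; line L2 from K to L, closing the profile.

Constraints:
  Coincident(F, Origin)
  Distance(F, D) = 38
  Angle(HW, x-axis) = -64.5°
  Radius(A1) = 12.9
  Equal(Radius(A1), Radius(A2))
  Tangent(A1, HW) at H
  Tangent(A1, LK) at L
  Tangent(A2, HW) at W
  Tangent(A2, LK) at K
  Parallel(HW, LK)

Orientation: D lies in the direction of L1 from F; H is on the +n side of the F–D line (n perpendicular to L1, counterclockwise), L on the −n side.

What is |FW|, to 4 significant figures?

40.13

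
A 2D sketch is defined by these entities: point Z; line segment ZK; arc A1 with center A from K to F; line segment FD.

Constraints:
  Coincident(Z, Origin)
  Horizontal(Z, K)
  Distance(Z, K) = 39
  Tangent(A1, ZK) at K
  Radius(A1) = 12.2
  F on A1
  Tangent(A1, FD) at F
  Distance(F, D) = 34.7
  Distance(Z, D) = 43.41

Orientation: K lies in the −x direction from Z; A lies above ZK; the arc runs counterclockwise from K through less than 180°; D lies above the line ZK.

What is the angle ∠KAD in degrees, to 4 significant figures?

140.4°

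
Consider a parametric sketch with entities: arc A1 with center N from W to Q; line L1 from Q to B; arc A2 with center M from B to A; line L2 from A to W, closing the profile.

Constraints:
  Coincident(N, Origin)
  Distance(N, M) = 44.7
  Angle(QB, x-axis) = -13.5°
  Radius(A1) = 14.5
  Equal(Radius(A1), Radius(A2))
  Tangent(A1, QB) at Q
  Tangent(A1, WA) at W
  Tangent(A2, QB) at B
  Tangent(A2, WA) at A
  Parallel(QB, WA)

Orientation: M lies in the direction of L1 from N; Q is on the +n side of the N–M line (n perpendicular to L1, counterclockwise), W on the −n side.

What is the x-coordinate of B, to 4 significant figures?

46.85

The slot axis is L1's direction at -13.5°, so u = (cos -13.5°, sin -13.5°) = (0.9724, -0.2334) and n = (−sin -13.5°, cos -13.5°) = (0.2334, 0.9724). N is at the origin and M lies 44.7 along u from N, so M = 44.7·u = (43.46, -10.44). Tangency of A1 to both parallel lines with radius 14.5 puts Q and W at N ± 14.5·n: Q = (3.385, 14.10), W = (-3.385, -14.10). Equal radii place B and A the same way about M: B = M + 14.5·n = (46.85, 3.664), A = M − 14.5·n = (40.08, -24.53). So B.x = 46.85.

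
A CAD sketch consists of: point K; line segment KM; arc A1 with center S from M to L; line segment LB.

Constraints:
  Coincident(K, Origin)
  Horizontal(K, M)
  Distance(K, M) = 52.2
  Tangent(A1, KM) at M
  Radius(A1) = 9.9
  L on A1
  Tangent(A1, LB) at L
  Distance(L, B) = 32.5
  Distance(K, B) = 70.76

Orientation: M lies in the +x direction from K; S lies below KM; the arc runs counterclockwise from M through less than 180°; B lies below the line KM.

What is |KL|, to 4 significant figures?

45.21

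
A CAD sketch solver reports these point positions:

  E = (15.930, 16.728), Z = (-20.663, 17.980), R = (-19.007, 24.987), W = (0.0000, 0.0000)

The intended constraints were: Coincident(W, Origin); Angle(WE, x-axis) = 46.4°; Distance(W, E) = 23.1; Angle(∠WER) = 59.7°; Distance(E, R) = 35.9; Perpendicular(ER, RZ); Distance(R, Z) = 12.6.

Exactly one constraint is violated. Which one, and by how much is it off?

Distance(R, Z) = 12.6 — off by 5.40.

W = (0.00, 0.00) ✓; WE at 46.40° ✓; |WE| = 23.10 ✓; ∠WER = 59.70° ✓; |ER| = 35.90 ✓; ∠(ER, RZ) = 90.00° ✓; |RZ| = 7.200 ✗.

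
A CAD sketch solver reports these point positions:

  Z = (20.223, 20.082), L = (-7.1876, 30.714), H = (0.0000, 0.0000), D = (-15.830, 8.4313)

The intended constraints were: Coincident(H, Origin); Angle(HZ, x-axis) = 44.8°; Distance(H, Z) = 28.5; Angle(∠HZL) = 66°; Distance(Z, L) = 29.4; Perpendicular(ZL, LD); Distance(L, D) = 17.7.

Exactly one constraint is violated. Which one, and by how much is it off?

Distance(L, D) = 17.7 — off by 6.20.

H = (0.00, 0.00) ✓; HZ at 44.80° ✓; |HZ| = 28.50 ✓; ∠HZL = 66.00° ✓; |ZL| = 29.40 ✓; ∠(ZL, LD) = 90.00° ✓; |LD| = 23.90 ✗.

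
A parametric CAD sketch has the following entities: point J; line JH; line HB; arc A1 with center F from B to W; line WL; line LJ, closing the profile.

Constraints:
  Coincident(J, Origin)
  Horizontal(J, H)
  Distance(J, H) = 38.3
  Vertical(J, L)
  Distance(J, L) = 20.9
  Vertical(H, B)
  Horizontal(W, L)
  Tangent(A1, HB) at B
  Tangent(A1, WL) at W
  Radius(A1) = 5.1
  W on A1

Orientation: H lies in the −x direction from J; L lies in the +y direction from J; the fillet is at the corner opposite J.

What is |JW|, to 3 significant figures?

39.2

J is at the origin; J and H share the same y with |JH| = 38.3 and H on the −x side, so H = (-38.3, 0.00). JL is vertical with |JL| = 20.9 and L on the +y side, so L = (0.00, 20.9). The virtual corner opposite J is at (-38.3, 20.9). Tangency of A1 to HB means the radius FB is perpendicular to HB and since A1 is tangent to WL there, FW ⟂ WL, with radius 5.1, so the center F sits 5.1 in from both sides at F = (-33.2, 15.8). That places the tangent points at B = (-38.3, 15.8) on HB and W = (-33.2, 20.9) on WL. Then |JW| = |W − J| = 39.2.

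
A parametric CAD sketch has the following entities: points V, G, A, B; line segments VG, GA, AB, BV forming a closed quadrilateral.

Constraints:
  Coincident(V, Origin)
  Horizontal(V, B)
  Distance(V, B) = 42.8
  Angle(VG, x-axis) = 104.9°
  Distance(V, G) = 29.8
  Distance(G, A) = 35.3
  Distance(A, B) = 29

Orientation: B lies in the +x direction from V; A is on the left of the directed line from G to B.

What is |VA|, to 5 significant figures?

36.784

Checks: VG at 104.9° ✓; |GA| = 35.30 ✓; |AB| = 29.00 ✓.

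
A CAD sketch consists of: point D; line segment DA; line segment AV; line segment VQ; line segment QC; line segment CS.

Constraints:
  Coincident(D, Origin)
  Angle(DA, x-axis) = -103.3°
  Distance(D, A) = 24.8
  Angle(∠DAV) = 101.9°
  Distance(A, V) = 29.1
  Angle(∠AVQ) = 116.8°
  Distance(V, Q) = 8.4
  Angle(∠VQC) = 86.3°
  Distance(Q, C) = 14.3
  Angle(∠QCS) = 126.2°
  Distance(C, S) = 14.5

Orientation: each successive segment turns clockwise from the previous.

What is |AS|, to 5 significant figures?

9.2383

D is at the origin; DA runs at -103.3° with length 24.8, so A = (-5.7052, -24.135). ∠DAV = 101.9° gives AV at 178.60° from the x-axis; with |AV| = 29.1, V = (-34.797, -23.424). ∠AVQ = 116.8° gives VQ at 115.40° from the x-axis; with |VQ| = 8.4, Q = (-38.400, -15.836). ∠VQC = 86.3° gives QC at 21.700° from the x-axis; with |QC| = 14.3, C = (-25.113, -10.548). ∠QCS = 126.2° gives CS at -32.100° from the x-axis; with |CS| = 14.5, S = (-12.830, -18.254). Then |AS| = |S − A| = 9.2383.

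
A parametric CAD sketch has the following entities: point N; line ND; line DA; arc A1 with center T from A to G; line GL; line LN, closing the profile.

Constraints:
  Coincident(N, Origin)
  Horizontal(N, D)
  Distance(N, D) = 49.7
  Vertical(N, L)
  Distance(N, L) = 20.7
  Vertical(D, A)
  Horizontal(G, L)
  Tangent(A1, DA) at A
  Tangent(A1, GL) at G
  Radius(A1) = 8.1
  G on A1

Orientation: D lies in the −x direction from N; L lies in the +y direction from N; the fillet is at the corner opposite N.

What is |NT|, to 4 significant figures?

43.47

NL is vertical with |NL| = 20.7 and L on the +y side, so L = (0.000, 20.70). The virtual corner opposite N is at (-49.70, 20.70). Since A1 is tangent to DA there, TA ⟂ DA and the tangent condition forces TG to be normal to GL, with radius 8.1, so the center T sits 8.1 in from both sides at T = (-41.60, 12.60). Then |NT| = |T − N| = 43.47.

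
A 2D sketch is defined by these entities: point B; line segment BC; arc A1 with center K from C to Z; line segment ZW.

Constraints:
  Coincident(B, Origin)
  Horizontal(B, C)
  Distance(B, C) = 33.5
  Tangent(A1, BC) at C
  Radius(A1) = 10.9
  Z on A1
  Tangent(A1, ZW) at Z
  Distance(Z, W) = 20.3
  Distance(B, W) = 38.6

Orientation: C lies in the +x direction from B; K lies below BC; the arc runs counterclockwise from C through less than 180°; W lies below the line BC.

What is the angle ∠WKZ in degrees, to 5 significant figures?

61.767°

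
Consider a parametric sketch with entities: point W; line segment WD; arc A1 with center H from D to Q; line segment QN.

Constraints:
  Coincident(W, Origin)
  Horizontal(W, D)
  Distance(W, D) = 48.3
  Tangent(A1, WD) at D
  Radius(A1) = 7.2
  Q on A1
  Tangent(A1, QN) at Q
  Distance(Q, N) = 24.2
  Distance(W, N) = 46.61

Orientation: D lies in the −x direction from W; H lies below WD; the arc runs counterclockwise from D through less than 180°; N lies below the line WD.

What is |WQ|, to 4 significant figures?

54.77

W is at the origin; W and D share the same y with |WD| = 48.3 and D on the −x side, so D = (-48.30, 0.000). Since A1 is tangent to WD there, HD ⟂ WD, so H = D + (0, -7.2) = (-48.30, -7.200). Since HQ ⟂ QN (tangency), |HN| = √(7.2² + 24.2²) = 25.25 regardless of where Q sits on A1. So N lies on both circle(W, 46.61) and circle(H, 25.25); the below-WD intersection is N = (-36.20, -29.36). Q is the foot of the tangent from N: Q = (-53.37, -12.31).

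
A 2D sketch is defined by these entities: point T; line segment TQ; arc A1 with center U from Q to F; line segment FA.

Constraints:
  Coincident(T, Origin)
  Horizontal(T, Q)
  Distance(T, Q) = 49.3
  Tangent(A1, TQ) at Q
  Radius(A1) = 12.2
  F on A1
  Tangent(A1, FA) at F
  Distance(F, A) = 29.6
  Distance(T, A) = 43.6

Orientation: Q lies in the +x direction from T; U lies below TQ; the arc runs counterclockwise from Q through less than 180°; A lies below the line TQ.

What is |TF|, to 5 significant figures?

38.793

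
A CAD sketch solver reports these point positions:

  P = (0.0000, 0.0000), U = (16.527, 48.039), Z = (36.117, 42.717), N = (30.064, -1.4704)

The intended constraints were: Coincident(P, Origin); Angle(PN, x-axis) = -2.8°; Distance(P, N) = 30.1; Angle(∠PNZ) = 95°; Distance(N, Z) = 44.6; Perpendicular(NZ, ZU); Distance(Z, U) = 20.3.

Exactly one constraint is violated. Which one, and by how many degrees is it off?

Perpendicular(NZ, ZU) — off by 7.40°.

P = (0.00, 0.00) ✓; PN at -2.800° ✓; |PN| = 30.10 ✓; ∠PNZ = 95.00° ✓; |NZ| = 44.60 ✓; ∠(NZ, ZU) = 82.60° ✗; |ZU| = 20.30 ✓.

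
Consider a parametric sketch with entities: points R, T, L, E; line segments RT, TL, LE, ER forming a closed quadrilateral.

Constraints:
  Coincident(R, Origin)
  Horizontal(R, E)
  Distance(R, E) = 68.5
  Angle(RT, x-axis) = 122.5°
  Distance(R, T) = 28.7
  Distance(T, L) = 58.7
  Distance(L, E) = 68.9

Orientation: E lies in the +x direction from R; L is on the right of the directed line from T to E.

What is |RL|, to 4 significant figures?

30.92

Checks: |TL| = 58.70 ✓; |LE| = 68.90 ✓.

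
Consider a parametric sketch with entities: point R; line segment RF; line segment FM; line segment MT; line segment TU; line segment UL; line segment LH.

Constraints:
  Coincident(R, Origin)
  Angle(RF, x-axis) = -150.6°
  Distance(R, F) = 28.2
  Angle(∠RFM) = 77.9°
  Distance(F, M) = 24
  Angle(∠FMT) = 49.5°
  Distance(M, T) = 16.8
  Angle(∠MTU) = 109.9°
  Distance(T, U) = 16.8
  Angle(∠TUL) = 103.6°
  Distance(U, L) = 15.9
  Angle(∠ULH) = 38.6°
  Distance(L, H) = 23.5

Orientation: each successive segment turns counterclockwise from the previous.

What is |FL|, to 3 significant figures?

8.94

R is at the origin; RF runs at -150.6° with length 28.2, so F = (-24.6, -13.8). ∠RFM = 77.9° gives FM at -48.5° from the x-axis; with |FM| = 24.0, M = (-8.67, -31.8). ∠FMT = 49.5° gives MT at 82.0° from the x-axis; with |MT| = 16.8, T = (-6.33, -15.2). ∠MTU = 109.9° gives TU at 152° from the x-axis; with |TU| = 16.8, U = (-21.2, -7.32). ∠TUL = 103.6° gives UL at -132° from the x-axis; with |UL| = 15.9, L = (-31.7, -19.2). Then |FL| = |L − F| = 8.94.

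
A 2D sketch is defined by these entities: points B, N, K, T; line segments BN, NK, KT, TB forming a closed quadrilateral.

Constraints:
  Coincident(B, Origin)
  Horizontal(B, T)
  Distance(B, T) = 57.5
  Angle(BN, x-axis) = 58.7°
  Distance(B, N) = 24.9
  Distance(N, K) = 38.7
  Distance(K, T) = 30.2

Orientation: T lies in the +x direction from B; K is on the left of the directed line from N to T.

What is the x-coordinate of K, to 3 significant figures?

50.8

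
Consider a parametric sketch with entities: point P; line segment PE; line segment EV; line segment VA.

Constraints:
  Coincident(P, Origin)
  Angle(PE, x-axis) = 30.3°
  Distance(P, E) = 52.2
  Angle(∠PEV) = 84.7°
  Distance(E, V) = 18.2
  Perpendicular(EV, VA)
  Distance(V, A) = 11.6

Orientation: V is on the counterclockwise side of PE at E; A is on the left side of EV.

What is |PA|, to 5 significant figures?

42.535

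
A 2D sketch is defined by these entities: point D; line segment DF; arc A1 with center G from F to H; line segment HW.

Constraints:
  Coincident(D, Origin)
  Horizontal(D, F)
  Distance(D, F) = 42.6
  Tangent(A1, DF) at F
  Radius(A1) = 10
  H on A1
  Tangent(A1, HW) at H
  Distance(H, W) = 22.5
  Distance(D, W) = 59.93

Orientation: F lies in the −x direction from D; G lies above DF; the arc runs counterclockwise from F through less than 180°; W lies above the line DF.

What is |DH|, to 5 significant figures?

38.695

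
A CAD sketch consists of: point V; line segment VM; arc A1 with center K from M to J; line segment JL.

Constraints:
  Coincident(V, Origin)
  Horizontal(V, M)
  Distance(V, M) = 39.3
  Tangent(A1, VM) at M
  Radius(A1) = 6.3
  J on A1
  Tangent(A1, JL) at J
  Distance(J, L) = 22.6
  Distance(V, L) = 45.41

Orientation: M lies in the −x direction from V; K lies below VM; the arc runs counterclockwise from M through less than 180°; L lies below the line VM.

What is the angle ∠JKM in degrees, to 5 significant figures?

116.91°

V is at the origin; VM is horizontal with |VM| = 39.3 and M on the −x side, so M = (-39.300, 0.0000). A1 meets VM tangentially, so KM is at right angles to VM, so K = M + (0, -6.3) = (-39.300, -6.3000). Since KJ ⟂ JL (tangency), |KL| = √(6.3² + 22.6²) = 23.462 regardless of where J sits on A1. So L lies on both circle(V, 45.41) and circle(K, 23.462); the below-VM intersection is L = (-34.689, -29.304). J is the foot of the tangent from L: J = (-44.918, -9.1514).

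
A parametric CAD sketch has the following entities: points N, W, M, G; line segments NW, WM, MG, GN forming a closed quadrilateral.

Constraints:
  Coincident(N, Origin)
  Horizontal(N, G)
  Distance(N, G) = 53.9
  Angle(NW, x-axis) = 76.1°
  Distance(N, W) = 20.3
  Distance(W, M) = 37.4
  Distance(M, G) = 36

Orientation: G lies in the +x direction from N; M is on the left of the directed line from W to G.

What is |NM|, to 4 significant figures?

51.77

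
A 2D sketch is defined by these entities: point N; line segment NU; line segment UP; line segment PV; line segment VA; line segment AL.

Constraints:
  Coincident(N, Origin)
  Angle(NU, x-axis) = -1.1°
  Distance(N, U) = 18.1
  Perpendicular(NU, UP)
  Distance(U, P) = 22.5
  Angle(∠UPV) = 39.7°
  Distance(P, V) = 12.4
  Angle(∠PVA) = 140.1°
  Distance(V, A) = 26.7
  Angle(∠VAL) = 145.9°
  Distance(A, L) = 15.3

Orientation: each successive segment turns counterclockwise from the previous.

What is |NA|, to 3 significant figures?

17.2

N is at the origin; NU runs at -1.1° with length 18.1, so U = (18.1, -0.347). NU is perpendicular to UP, so UP runs at 88.9°; with |UP| = 22.5, P = (18.5, 22.1). ∠UPV = 39.7° gives PV at -131° from the x-axis; with |PV| = 12.4, V = (10.4, 12.8). ∠PVA = 140.1° gives VA at -90.9° from the x-axis; with |VA| = 26.7, A = (10.0, -13.9). Then |NA| = |A − N| = 17.2.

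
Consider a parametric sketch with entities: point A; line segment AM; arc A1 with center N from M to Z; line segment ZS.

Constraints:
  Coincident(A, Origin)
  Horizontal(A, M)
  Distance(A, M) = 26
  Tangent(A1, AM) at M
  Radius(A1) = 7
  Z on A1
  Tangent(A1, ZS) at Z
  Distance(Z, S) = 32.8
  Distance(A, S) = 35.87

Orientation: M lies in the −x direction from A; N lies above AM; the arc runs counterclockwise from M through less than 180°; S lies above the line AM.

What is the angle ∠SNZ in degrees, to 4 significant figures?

77.95°

A is at the origin; A and M share the same y with |AM| = 26.0 and M on the −x side, so M = (-26.00, 0.000). Since A1 is tangent to AM there, NM ⟂ AM, so N = M + (0, 7) = (-26.00, 7.000). Since NZ ⟂ ZS (tangency), |NS| = √(7.0² + 32.8²) = 33.54 regardless of where Z sits on A1. So S lies on both circle(A, 35.87) and circle(N, 33.54); the above-AM intersection is S = (-7.617, 35.05). Z is the foot of the tangent from S: Z = (-19.47, 4.470).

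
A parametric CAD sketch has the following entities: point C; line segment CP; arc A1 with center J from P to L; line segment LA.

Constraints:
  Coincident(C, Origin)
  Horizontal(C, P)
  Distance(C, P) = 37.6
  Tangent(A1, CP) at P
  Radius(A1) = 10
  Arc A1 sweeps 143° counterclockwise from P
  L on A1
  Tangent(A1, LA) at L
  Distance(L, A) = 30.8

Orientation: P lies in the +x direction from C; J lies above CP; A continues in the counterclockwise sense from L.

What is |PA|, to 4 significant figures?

40.98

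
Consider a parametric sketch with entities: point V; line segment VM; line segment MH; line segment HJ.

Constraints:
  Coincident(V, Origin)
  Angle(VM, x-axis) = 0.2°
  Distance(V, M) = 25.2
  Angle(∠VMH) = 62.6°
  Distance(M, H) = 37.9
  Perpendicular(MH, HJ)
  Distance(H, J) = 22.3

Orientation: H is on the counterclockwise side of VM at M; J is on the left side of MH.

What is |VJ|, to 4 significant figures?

26.30

V is at the origin; VM runs at 0.2° with length 25.2, so M = 25.2·(cos 0.2°, sin 0.2°) = (25.20, 0.08796). ∠VMH = 62.6°, so MH runs at 0.2° + (180° − 62.6°) = 117.6° from the x-axis; with |MH| = 37.9, H = M + 37.9·(cos 117.6°, sin 117.6°) = (7.641, 33.68). MH is perpendicular to HJ; with |HJ| = 22.3 on the left of MH, J = H + 22.3·(-0.8862, -0.4633) = (-12.12, 23.34). Then |VJ| = |J − V| = 26.30.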